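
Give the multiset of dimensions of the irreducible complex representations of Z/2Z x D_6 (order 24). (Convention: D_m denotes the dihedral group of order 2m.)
Dimensions: 1, 1, 1, 1, 1, 1, 1, 1, 2, 2, 2, 2

Explanation: There are 12 irreducibles (= number of conjugacy classes). Their dimensions d_i satisfy sum d_i^2 = |G| = 24: 1 + 1 + 1 + 1 + 1 + 1 + 1 + 1 + 4 + 4 + 4 + 4 = 24. (For the product with Z/2Z: each of the 2 1-dim characters of Z/2Z tensors with each irrep of D_6, giving 2 copies of each D_6-dimension.)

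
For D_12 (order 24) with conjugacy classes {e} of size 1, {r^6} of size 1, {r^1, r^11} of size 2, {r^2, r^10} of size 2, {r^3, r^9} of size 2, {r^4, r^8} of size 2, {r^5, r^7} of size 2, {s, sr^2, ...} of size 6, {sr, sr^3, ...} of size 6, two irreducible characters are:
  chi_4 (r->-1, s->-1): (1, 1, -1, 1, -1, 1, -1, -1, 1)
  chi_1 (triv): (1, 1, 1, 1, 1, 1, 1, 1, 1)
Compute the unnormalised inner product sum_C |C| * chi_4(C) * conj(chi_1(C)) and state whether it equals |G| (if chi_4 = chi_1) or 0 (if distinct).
Sum = 0; so <chi_4, chi_1> = 0 (distinct irreducibles are orthogonal).

Compute term by term over conjugacy classes (|C| * chi_4(C) * conj(chi_1(C))):
  1*(1)*conj(1) + 1*(1)*conj(1) + 2*(-1)*conj(1) + 2*(1)*conj(1) + 2*(-1)*conj(1) + 2*(1)*conj(1) + 2*(-1)*conj(1) + 6*(-1)*conj(1) + 6*(1)*conj(1)
  = (1) + (1) + (-2) + (2) + (-2) + (2) + (-2) + (-6) + (6)
  = 0.
Dividing by |G| = 24 gives 0/24 = 0, matching the row-orthogonality relation <chi_4, chi_1> = [chi_4 = chi_1].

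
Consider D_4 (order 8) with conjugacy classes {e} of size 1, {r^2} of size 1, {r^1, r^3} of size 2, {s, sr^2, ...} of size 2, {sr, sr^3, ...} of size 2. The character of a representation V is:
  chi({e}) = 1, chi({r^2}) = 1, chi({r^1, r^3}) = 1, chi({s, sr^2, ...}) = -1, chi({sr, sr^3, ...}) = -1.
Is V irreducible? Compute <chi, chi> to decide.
Irreducible: <chi, chi> = 1.

Details: <chi, chi> = (1/|G|) sum_C |C| * |chi(C)|^2 = (1/8)[1*|1|^2 + 1*|1|^2 + 2*|1|^2 + 2*|-1|^2 + 2*|-1|^2]
  = (1/8)[(1) + (1) + (2) + (2) + (2)] = 8/8 = 1.
A character is irreducible iff <chi, chi> = 1, so this representation is irreducible.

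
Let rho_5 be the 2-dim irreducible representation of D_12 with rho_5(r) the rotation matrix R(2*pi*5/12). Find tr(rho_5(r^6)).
chi_{rho_5}(r^6) = 2*cos(2*pi*5*6/12) = -2

Justification: rho_5(r^6) is rotation by angle 2*pi*5*6/12, whose trace is 2*cos(2*pi*5*6/12) = -2.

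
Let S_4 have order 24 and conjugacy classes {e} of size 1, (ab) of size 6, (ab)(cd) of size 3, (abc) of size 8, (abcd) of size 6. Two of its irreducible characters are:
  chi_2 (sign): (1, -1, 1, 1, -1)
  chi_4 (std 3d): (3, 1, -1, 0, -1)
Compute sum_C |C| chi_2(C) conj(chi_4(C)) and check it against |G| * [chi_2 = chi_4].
Sum = 0; so <chi_2, chi_4> = 0 (distinct irreducibles are orthogonal).

Reasoning: Compute term by term over conjugacy classes (|C| * chi_2(C) * conj(chi_4(C))):
  1*(1)*conj(3) + 6*(-1)*conj(1) + 3*(1)*conj(-1) + 8*(1)*conj(0) + 6*(-1)*conj(-1)
  = (3) + (-6) + (-3) + (0) + (6)
  = 0.
Dividing by |G| = 24 gives 0/24 = 0, matching the row-orthogonality relation <chi_2, chi_4> = [chi_2 = chi_4].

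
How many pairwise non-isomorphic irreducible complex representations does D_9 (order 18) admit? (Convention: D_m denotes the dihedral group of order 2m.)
6

Why: The number of irreducible complex representations of a finite group equals its number of conjugacy classes. D_9 has 6 conjugacy classes ((n+3)/2 for n odd), so D_9 (order 18) has exactly 6 irreducible complex representations.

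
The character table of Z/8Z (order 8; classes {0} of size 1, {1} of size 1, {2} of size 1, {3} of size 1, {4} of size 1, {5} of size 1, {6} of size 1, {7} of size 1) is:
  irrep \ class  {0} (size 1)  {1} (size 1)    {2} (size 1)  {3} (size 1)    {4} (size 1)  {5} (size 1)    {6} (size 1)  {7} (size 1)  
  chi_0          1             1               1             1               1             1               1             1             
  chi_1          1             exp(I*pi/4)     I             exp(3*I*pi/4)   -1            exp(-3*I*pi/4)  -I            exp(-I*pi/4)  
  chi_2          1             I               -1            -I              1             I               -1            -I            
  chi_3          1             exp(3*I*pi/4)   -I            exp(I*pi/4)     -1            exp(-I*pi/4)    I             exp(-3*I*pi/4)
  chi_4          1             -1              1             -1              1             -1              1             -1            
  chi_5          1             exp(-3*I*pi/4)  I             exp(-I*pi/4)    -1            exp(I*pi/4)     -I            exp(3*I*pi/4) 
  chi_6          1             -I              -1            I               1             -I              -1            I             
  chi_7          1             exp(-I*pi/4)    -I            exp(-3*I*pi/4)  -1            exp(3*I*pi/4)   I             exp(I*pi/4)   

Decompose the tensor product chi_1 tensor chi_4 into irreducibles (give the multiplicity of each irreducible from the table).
chi_1 tensor chi_4 = chi_5 (all other irreducibles have multiplicity 0).

Details: The character of a tensor product is the pointwise product (chi_1 * chi_4)(C) = chi_1(C) * chi_4(C):
  {0}: (1)*(1), {1}: (exp(I*pi/4))*(-1), {2}: (I)*(1), {3}: (exp(3*I*pi/4))*(-1), {4}: (-1)*(1), {5}: (exp(-3*I*pi/4))*(-1), {6}: (-I)*(1), {7}: (exp(-I*pi/4))*(-1)
so (chi_1 * chi_4) takes values
  {0} -> 1, {1} -> -exp(I*pi/4), {2} -> I, {3} -> -exp(3*I*pi/4), {4} -> -1, {5} -> -exp(-3*I*pi/4), {6} -> -I, {7} -> -exp(-I*pi/4).
Now take the inner product of this character with each irreducible chi from the table, <chi_1*chi_4, chi> = (1/8) sum_C |C| (chi_1*chi_4)(C) conj(chi(C)):
  <chi_1*chi_4, chi_0> = (1/8)[1*(1)*conj(1) + 1*(-exp(I*pi/4))*conj(1) + 1*(I)*conj(1) + 1*(-exp(3*I*pi/4))*conj(1) + 1*(-1)*conj(1) + 1*(-exp(-3*I*pi/4))*conj(1) + 1*(-I)*conj(1) + 1*(-exp(-I*pi/4))*conj(1)]
      = (1/8)[(1) + (-exp(I*pi/4)) + (I) + (-exp(3*I*pi/4)) + (-1) + (-exp(-3*I*pi/4)) + (-I) + (-exp(-I*pi/4))] = 0/8 = 0
  <chi_1*chi_4, chi_1> = (1/8)[1*(1)*conj(1) + 1*(-exp(I*pi/4))*conj(exp(I*pi/4)) + 1*(I)*conj(I) + 1*(-exp(3*I*pi/4))*conj(exp(3*I*pi/4)) + 1*(-1)*conj(-1) + 1*(-exp(-3*I*pi/4))*conj(exp(-3*I*pi/4)) + 1*(-I)*conj(-I) + 1*(-exp(-I*pi/4))*conj(exp(-I*pi/4))]
      = (1/8)[(1) + (-1) + (1) + (-1) + (1) + (-1) + (1) + (-1)] = 0/8 = 0
  <chi_1*chi_4, chi_2> = (1/8)[1*(1)*conj(1) + 1*(-exp(I*pi/4))*conj(I) + 1*(I)*conj(-1) + 1*(-exp(3*I*pi/4))*conj(-I) + 1*(-1)*conj(1) + 1*(-exp(-3*I*pi/4))*conj(I) + 1*(-I)*conj(-1) + 1*(-exp(-I*pi/4))*conj(-I)]
      = (1/8)[(1) + (exp(3*I*pi/4)) + (-I) + (-exp(-3*I*pi/4)) + (-1) + (exp(-I*pi/4)) + (I) + (-exp(I*pi/4))] = 0/8 = 0
  <chi_1*chi_4, chi_3> = (1/8)[1*(1)*conj(1) + 1*(-exp(I*pi/4))*conj(exp(3*I*pi/4)) + 1*(I)*conj(-I) + 1*(-exp(3*I*pi/4))*conj(exp(I*pi/4)) + 1*(-1)*conj(-1) + 1*(-exp(-3*I*pi/4))*conj(exp(-I*pi/4)) + 1*(-I)*conj(I) + 1*(-exp(-I*pi/4))*conj(exp(-3*I*pi/4))]
      = (1/8)[(1) + (I) + (-1) + (-I) + (1) + (I) + (-1) + (-I)] = 0/8 = 0
  <chi_1*chi_4, chi_4> = (1/8)[1*(1)*conj(1) + 1*(-exp(I*pi/4))*conj(-1) + 1*(I)*conj(1) + 1*(-exp(3*I*pi/4))*conj(-1) + 1*(-1)*conj(1) + 1*(-exp(-3*I*pi/4))*conj(-1) + 1*(-I)*conj(1) + 1*(-exp(-I*pi/4))*conj(-1)]
      = (1/8)[(1) + (exp(I*pi/4)) + (I) + (exp(3*I*pi/4)) + (-1) + (exp(-3*I*pi/4)) + (-I) + (exp(-I*pi/4))] = 0/8 = 0
  <chi_1*chi_4, chi_5> = (1/8)[1*(1)*conj(1) + 1*(-exp(I*pi/4))*conj(exp(-3*I*pi/4)) + 1*(I)*conj(I) + 1*(-exp(3*I*pi/4))*conj(exp(-I*pi/4)) + 1*(-1)*conj(-1) + 1*(-exp(-3*I*pi/4))*conj(exp(I*pi/4)) + 1*(-I)*conj(-I) + 1*(-exp(-I*pi/4))*conj(exp(3*I*pi/4))]
      = (1/8)[(1) + (1) + (1) + (1) + (1) + (1) + (1) + (1)] = 8/8 = 1
  <chi_1*chi_4, chi_6> = (1/8)[1*(1)*conj(1) + 1*(-exp(I*pi/4))*conj(-I) + 1*(I)*conj(-1) + 1*(-exp(3*I*pi/4))*conj(I) + 1*(-1)*conj(1) + 1*(-exp(-3*I*pi/4))*conj(-I) + 1*(-I)*conj(-1) + 1*(-exp(-I*pi/4))*conj(I)]
      = (1/8)[(1) + (-exp(3*I*pi/4)) + (-I) + (exp(-3*I*pi/4)) + (-1) + (-exp(-I*pi/4)) + (I) + (exp(I*pi/4))] = 0/8 = 0
  <chi_1*chi_4, chi_7> = (1/8)[1*(1)*conj(1) + 1*(-exp(I*pi/4))*conj(exp(-I*pi/4)) + 1*(I)*conj(-I) + 1*(-exp(3*I*pi/4))*conj(exp(-3*I*pi/4)) + 1*(-1)*conj(-1) + 1*(-exp(-3*I*pi/4))*conj(exp(3*I*pi/4)) + 1*(-I)*conj(I) + 1*(-exp(-I*pi/4))*conj(exp(I*pi/4))]
      = (1/8)[(1) + (-I) + (-1) + (I) + (1) + (-I) + (-1) + (I)] = 0/8 = 0
(Exp terms are combined using exp(i*s)*conj(exp(i*t)) = exp(i*(s-t)), and sums of them are collapsed using the identity that for every m > 1 the m distinct m-th roots of unity sum to 0, e.g. 1 + exp(2*I*pi/3) + exp(-2*I*pi/3) = 0.)
Hence the multiplicities are chi_5: 1. Dimension check: dim(chi_1)*dim(chi_4) = 1*1 = 1 and sum (mult * dim) = 1*1 = 1.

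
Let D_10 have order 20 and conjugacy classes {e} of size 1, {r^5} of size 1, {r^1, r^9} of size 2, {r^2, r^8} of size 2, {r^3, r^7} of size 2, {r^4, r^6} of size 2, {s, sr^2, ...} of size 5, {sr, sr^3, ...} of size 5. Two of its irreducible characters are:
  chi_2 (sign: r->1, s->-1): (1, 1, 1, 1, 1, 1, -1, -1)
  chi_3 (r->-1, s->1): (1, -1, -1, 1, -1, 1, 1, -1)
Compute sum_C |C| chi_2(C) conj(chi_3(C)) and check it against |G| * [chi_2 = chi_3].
Sum = 0; so <chi_2, chi_3> = 0 (distinct irreducibles are orthogonal).

Proof sketch: Compute term by term over conjugacy classes (|C| * chi_2(C) * conj(chi_3(C))):
  1*(1)*conj(1) + 1*(1)*conj(-1) + 2*(1)*conj(-1) + 2*(1)*conj(1) + 2*(1)*conj(-1) + 2*(1)*conj(1) + 5*(-1)*conj(1) + 5*(-1)*conj(-1)
  = (1) + (-1) + (-2) + (2) + (-2) + (2) + (-5) + (5)
  = 0.
Dividing by |G| = 20 gives 0/20 = 0, matching the row-orthogonality relation <chi_2, chi_3> = [chi_2 = chi_3].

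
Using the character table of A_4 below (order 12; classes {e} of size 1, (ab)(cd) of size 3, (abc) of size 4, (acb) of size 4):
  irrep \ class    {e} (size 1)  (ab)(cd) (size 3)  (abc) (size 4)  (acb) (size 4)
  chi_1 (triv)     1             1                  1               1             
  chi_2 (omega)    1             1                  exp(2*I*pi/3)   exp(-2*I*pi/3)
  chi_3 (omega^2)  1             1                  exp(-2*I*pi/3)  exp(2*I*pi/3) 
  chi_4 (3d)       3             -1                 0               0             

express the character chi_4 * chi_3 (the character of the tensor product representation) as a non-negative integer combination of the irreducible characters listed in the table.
chi_4 tensor chi_3 = chi_4 (all other irreducibles have multiplicity 0).

Proof sketch: The character of a tensor product is the pointwise product (chi_4 * chi_3)(C) = chi_4(C) * chi_3(C):
  {e}: (3)*(1), (ab)(cd): (-1)*(1), (abc): (0)*(exp(-2*I*pi/3)), (acb): (0)*(exp(2*I*pi/3))
so (chi_4 * chi_3) takes values
  {e} -> 3, (ab)(cd) -> -1, (abc) -> 0, (acb) -> 0.
Now take the inner product of this character with each irreducible chi from the table, <chi_4*chi_3, chi> = (1/12) sum_C |C| (chi_4*chi_3)(C) conj(chi(C)):
  <chi_4*chi_3, chi_1> = (1/12)[1*(3)*conj(1) + 3*(-1)*conj(1) + 4*(0)*conj(1) + 4*(0)*conj(1)]
      = (1/12)[(3) + (-3) + (0) + (0)] = 0/12 = 0
  <chi_4*chi_3, chi_2> = (1/12)[1*(3)*conj(1) + 3*(-1)*conj(1) + 4*(0)*conj(exp(2*I*pi/3)) + 4*(0)*conj(exp(-2*I*pi/3))]
      = (1/12)[(3) + (-3) + (0) + (0)] = 0/12 = 0
  <chi_4*chi_3, chi_3> = (1/12)[1*(3)*conj(1) + 3*(-1)*conj(1) + 4*(0)*conj(exp(-2*I*pi/3)) + 4*(0)*conj(exp(2*I*pi/3))]
      = (1/12)[(3) + (-3) + (0) + (0)] = 0/12 = 0
  <chi_4*chi_3, chi_4> = (1/12)[1*(3)*conj(3) + 3*(-1)*conj(-1) + 4*(0)*conj(0) + 4*(0)*conj(0)]
      = (1/12)[(9) + (3) + (0) + (0)] = 12/12 = 1
(Exp terms are combined using exp(i*s)*conj(exp(i*t)) = exp(i*(s-t)), and sums of them are collapsed using the identity that for every m > 1 the m distinct m-th roots of unity sum to 0, e.g. 1 + exp(2*I*pi/3) + exp(-2*I*pi/3) = 0.)
Hence the multiplicities are chi_4: 1. Dimension check: dim(chi_4)*dim(chi_3) = 3*1 = 3 and sum (mult * dim) = 1*3 = 3.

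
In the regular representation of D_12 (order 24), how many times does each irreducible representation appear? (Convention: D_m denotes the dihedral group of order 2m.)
Each irreducible V_i of dimension d_i appears with multiplicity d_i, i.e. rho_reg = (direct sum over all irreducibles V_i) d_i V_i. The irreducible dimensions for D_12 are 1, 1, 1, 1, 2, 2, 2, 2, 2: 4 irreducibles of dimension 1, each with multiplicity 1; 5 irreducibles of dimension 2, each with multiplicity 2. Total dimension 4*1*1 + 5*2*2 = 24 = |G|.

Solution. General theorem: in the regular representation of a finite group G, each irreducible appears with multiplicity equal to its dimension. Check: dim(rho_reg) = sum d_i^2 = 1 + 1 + 1 + 1 + 4 + 4 + 4 + 4 + 4 = 24 = |G|.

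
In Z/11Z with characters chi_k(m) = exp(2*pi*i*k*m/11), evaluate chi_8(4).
chi_8(4) = zeta_11^32 = exp(-2*I*pi/11)

Derivation: chi_8(4) = zeta_11^(8*4) = zeta_11^32. Since zeta_11^11 = 1, this equals zeta_11^10 = exp(2*pi*i*10/11) = exp(-2*I*pi/11).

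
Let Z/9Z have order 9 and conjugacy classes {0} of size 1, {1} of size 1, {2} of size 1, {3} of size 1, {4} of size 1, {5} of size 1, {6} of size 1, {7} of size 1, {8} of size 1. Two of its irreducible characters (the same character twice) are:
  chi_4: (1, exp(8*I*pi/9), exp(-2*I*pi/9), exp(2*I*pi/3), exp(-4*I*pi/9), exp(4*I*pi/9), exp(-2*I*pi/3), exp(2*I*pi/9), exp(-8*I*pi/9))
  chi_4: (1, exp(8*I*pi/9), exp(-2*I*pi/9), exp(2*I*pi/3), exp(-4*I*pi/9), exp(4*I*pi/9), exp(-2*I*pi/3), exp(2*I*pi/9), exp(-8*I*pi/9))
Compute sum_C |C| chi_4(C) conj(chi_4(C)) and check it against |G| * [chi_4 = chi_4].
Sum = 9 = |G| = 9; so <chi_4, chi_4> = 1 (norm-1 confirms irreducibility).

Solution. Compute term by term over conjugacy classes (|C| * chi_4(C) * conj(chi_4(C))):
  1*(1)*conj(1) + 1*(exp(8*I*pi/9))*conj(exp(8*I*pi/9)) + 1*(exp(-2*I*pi/9))*conj(exp(-2*I*pi/9)) + 1*(exp(2*I*pi/3))*conj(exp(2*I*pi/3)) + 1*(exp(-4*I*pi/9))*conj(exp(-4*I*pi/9)) + 1*(exp(4*I*pi/9))*conj(exp(4*I*pi/9)) + 1*(exp(-2*I*pi/3))*conj(exp(-2*I*pi/3)) + 1*(exp(2*I*pi/9))*conj(exp(2*I*pi/9)) + 1*(exp(-8*I*pi/9))*conj(exp(-8*I*pi/9))
  = (1) + (1) + (1) + (1) + (1) + (1) + (1) + (1) + (1)
  = 9.
(Exp terms are combined using exp(i*s)*conj(exp(i*t)) = exp(i*(s-t)), and sums of them are collapsed using the identity that for every m > 1 the m distinct m-th roots of unity sum to 0, e.g. 1 + exp(2*I*pi/3) + exp(-2*I*pi/3) = 0.)
Dividing by |G| = 9 gives 9/9 = 1, matching the row-orthogonality relation <chi_4, chi_4> = [chi_4 = chi_4].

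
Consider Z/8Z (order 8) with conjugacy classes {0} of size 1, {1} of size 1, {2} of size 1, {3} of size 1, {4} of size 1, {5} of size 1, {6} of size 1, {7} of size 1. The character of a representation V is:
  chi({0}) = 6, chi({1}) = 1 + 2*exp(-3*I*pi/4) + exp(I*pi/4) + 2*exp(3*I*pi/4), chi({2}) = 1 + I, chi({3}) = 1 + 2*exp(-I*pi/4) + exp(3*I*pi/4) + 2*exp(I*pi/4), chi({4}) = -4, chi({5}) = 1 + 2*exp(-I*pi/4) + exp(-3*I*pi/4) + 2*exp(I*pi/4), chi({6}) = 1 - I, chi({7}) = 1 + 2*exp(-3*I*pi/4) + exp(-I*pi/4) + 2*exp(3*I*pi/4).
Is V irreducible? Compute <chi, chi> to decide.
Not irreducible (reducible): <chi, chi> = 10 > 1.

<chi, chi> = (1/|G|) sum_C |C| * |chi(C)|^2 = (1/8)[1*|6|^2 + 1*|1 + 2*exp(-3*I*pi/4) + exp(I*pi/4) + 2*exp(3*I*pi/4)|^2 + 1*|1 + I|^2 + 1*|1 + 2*exp(-I*pi/4) + exp(3*I*pi/4) + 2*exp(I*pi/4)|^2 + 1*|-4|^2 + 1*|1 + 2*exp(-I*pi/4) + exp(-3*I*pi/4) + 2*exp(I*pi/4)|^2 + 1*|1 - I|^2 + 1*|1 + 2*exp(-3*I*pi/4) + exp(-I*pi/4) + 2*exp(3*I*pi/4)|^2]
  = (1/8)[(36) + (6 + 4*exp(-3*I*pi/4) + exp(-I*pi/4) + exp(I*pi/4) + 4*exp(3*I*pi/4)) + (2) + (6 + 4*exp(-I*pi/4) + exp(-3*I*pi/4) + exp(3*I*pi/4) + 4*exp(I*pi/4)) + (16) + (6 + 4*exp(-I*pi/4) + exp(-3*I*pi/4) + exp(3*I*pi/4) + 4*exp(I*pi/4)) + (2) + (6 + 4*exp(-3*I*pi/4) + exp(-I*pi/4) + exp(I*pi/4) + 4*exp(3*I*pi/4))] = 80/8 = 10.
(Exp terms are combined using exp(i*s)*conj(exp(i*t)) = exp(i*(s-t)), and sums of them are collapsed using the identity that for every m > 1 the m distinct m-th roots of unity sum to 0, e.g. 1 + exp(2*I*pi/3) + exp(-2*I*pi/3) = 0.)
A character is irreducible iff <chi, chi> = 1, so this representation is reducible.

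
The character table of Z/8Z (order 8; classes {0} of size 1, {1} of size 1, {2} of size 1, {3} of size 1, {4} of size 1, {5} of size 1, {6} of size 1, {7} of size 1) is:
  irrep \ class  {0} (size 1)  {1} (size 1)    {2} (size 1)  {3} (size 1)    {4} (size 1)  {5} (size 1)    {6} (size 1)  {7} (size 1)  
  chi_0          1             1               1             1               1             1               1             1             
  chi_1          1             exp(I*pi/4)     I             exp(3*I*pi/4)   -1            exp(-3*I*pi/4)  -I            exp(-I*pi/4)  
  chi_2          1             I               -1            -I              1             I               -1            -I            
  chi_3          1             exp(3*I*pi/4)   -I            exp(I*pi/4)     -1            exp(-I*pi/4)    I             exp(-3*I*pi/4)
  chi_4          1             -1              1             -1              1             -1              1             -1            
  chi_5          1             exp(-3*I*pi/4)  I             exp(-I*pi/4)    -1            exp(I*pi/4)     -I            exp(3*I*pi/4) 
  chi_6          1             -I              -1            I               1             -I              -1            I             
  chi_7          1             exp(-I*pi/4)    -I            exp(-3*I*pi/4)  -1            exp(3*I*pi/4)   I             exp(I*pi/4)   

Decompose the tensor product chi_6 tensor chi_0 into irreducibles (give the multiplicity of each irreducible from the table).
chi_6 tensor chi_0 = chi_6 (all other irreducibles have multiplicity 0).

Details: The character of a tensor product is the pointwise product (chi_6 * chi_0)(C) = chi_6(C) * chi_0(C):
  {0}: (1)*(1), {1}: (-I)*(1), {2}: (-1)*(1), {3}: (I)*(1), {4}: (1)*(1), {5}: (-I)*(1), {6}: (-1)*(1), {7}: (I)*(1)
so (chi_6 * chi_0) takes values
  {0} -> 1, {1} -> -I, {2} -> -1, {3} -> I, {4} -> 1, {5} -> -I, {6} -> -1, {7} -> I.
Now take the inner product of this character with each irreducible chi from the table, <chi_6*chi_0, chi> = (1/8) sum_C |C| (chi_6*chi_0)(C) conj(chi(C)):
  <chi_6*chi_0, chi_0> = (1/8)[1*(1)*conj(1) + 1*(-I)*conj(1) + 1*(-1)*conj(1) + 1*(I)*conj(1) + 1*(1)*conj(1) + 1*(-I)*conj(1) + 1*(-1)*conj(1) + 1*(I)*conj(1)]
      = (1/8)[(1) + (-I) + (-1) + (I) + (1) + (-I) + (-1) + (I)] = 0/8 = 0
  <chi_6*chi_0, chi_1> = (1/8)[1*(1)*conj(1) + 1*(-I)*conj(exp(I*pi/4)) + 1*(-1)*conj(I) + 1*(I)*conj(exp(3*I*pi/4)) + 1*(1)*conj(-1) + 1*(-I)*conj(exp(-3*I*pi/4)) + 1*(-1)*conj(-I) + 1*(I)*conj(exp(-I*pi/4))]
      = (1/8)[(1) + (-exp(I*pi/4)) + (I) + (exp(-I*pi/4)) + (-1) + (-exp(-3*I*pi/4)) + (-I) + (exp(3*I*pi/4))] = 0/8 = 0
  <chi_6*chi_0, chi_2> = (1/8)[1*(1)*conj(1) + 1*(-I)*conj(I) + 1*(-1)*conj(-1) + 1*(I)*conj(-I) + 1*(1)*conj(1) + 1*(-I)*conj(I) + 1*(-1)*conj(-1) + 1*(I)*conj(-I)]
      = (1/8)[(1) + (-1) + (1) + (-1) + (1) + (-1) + (1) + (-1)] = 0/8 = 0
  <chi_6*chi_0, chi_3> = (1/8)[1*(1)*conj(1) + 1*(-I)*conj(exp(3*I*pi/4)) + 1*(-1)*conj(-I) + 1*(I)*conj(exp(I*pi/4)) + 1*(1)*conj(-1) + 1*(-I)*conj(exp(-I*pi/4)) + 1*(-1)*conj(I) + 1*(I)*conj(exp(-3*I*pi/4))]
      = (1/8)[(1) + (-exp(-I*pi/4)) + (-I) + (exp(I*pi/4)) + (-1) + (-exp(3*I*pi/4)) + (I) + (exp(-3*I*pi/4))] = 0/8 = 0
  <chi_6*chi_0, chi_4> = (1/8)[1*(1)*conj(1) + 1*(-I)*conj(-1) + 1*(-1)*conj(1) + 1*(I)*conj(-1) + 1*(1)*conj(1) + 1*(-I)*conj(-1) + 1*(-1)*conj(1) + 1*(I)*conj(-1)]
      = (1/8)[(1) + (I) + (-1) + (-I) + (1) + (I) + (-1) + (-I)] = 0/8 = 0
  <chi_6*chi_0, chi_5> = (1/8)[1*(1)*conj(1) + 1*(-I)*conj(exp(-3*I*pi/4)) + 1*(-1)*conj(I) + 1*(I)*conj(exp(-I*pi/4)) + 1*(1)*conj(-1) + 1*(-I)*conj(exp(I*pi/4)) + 1*(-1)*conj(-I) + 1*(I)*conj(exp(3*I*pi/4))]
      = (1/8)[(1) + (-exp(-3*I*pi/4)) + (I) + (exp(3*I*pi/4)) + (-1) + (-exp(I*pi/4)) + (-I) + (exp(-I*pi/4))] = 0/8 = 0
  <chi_6*chi_0, chi_6> = (1/8)[1*(1)*conj(1) + 1*(-I)*conj(-I) + 1*(-1)*conj(-1) + 1*(I)*conj(I) + 1*(1)*conj(1) + 1*(-I)*conj(-I) + 1*(-1)*conj(-1) + 1*(I)*conj(I)]
      = (1/8)[(1) + (1) + (1) + (1) + (1) + (1) + (1) + (1)] = 8/8 = 1
  <chi_6*chi_0, chi_7> = (1/8)[1*(1)*conj(1) + 1*(-I)*conj(exp(-I*pi/4)) + 1*(-1)*conj(-I) + 1*(I)*conj(exp(-3*I*pi/4)) + 1*(1)*conj(-1) + 1*(-I)*conj(exp(3*I*pi/4)) + 1*(-1)*conj(I) + 1*(I)*conj(exp(I*pi/4))]
      = (1/8)[(1) + (-exp(3*I*pi/4)) + (-I) + (exp(-3*I*pi/4)) + (-1) + (-exp(-I*pi/4)) + (I) + (exp(I*pi/4))] = 0/8 = 0
(Exp terms are combined using exp(i*s)*conj(exp(i*t)) = exp(i*(s-t)), and sums of them are collapsed using the identity that for every m > 1 the m distinct m-th roots of unity sum to 0, e.g. 1 + exp(2*I*pi/3) + exp(-2*I*pi/3) = 0.)
Hence the multiplicities are chi_6: 1. Dimension check: dim(chi_6)*dim(chi_0) = 1*1 = 1 and sum (mult * dim) = 1*1 = 1.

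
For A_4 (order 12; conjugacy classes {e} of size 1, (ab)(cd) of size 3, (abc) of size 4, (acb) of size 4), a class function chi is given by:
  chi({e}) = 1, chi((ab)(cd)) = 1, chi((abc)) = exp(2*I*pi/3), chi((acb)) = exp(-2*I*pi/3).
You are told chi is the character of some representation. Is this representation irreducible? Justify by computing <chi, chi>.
Irreducible: <chi, chi> = 1.

<chi, chi> = (1/|G|) sum_C |C| * |chi(C)|^2 = (1/12)[1*|1|^2 + 3*|1|^2 + 4*|exp(2*I*pi/3)|^2 + 4*|exp(-2*I*pi/3)|^2]
  = (1/12)[(1) + (3) + (4) + (4)] = 12/12 = 1.
(Exp terms are combined using exp(i*s)*conj(exp(i*t)) = exp(i*(s-t)), and sums of them are collapsed using the identity that for every m > 1 the m distinct m-th roots of unity sum to 0, e.g. 1 + exp(2*I*pi/3) + exp(-2*I*pi/3) = 0.)
A character is irreducible iff <chi, chi> = 1, so this representation is irreducible.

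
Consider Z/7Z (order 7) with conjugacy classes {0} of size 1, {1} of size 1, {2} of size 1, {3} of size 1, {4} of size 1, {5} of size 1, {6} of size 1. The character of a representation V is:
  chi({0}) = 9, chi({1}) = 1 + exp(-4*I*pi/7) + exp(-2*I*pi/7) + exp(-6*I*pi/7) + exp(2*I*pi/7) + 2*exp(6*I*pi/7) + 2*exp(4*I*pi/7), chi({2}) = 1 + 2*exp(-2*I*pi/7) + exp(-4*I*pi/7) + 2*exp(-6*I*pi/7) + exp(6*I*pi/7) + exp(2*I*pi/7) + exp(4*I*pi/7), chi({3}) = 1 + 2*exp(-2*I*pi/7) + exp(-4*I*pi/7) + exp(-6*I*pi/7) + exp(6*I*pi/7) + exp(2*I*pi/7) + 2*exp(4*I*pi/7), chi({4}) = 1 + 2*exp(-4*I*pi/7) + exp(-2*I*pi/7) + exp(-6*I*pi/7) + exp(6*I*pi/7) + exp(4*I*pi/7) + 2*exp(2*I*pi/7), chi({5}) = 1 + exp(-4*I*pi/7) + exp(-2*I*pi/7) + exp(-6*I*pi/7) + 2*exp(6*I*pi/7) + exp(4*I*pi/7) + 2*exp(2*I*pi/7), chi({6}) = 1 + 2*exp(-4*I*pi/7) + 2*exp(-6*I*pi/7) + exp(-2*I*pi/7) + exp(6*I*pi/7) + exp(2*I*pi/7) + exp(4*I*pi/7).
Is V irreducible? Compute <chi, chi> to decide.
Not irreducible (reducible): <chi, chi> = 13 > 1.

Details: <chi, chi> = (1/|G|) sum_C |C| * |chi(C)|^2 = (1/7)[1*|9|^2 + 1*|1 + exp(-4*I*pi/7) + exp(-2*I*pi/7) + exp(-6*I*pi/7) + exp(2*I*pi/7) + 2*exp(6*I*pi/7) + 2*exp(4*I*pi/7)|^2 + 1*|1 + 2*exp(-2*I*pi/7) + exp(-4*I*pi/7) + 2*exp(-6*I*pi/7) + exp(6*I*pi/7) + exp(2*I*pi/7) + exp(4*I*pi/7)|^2 + 1*|1 + 2*exp(-2*I*pi/7) + exp(-4*I*pi/7) + exp(-6*I*pi/7) + exp(6*I*pi/7) + exp(2*I*pi/7) + 2*exp(4*I*pi/7)|^2 + 1*|1 + 2*exp(-4*I*pi/7) + exp(-2*I*pi/7) + exp(-6*I*pi/7) + exp(6*I*pi/7) + exp(4*I*pi/7) + 2*exp(2*I*pi/7)|^2 + 1*|1 + exp(-4*I*pi/7) + exp(-2*I*pi/7) + exp(-6*I*pi/7) + 2*exp(6*I*pi/7) + exp(4*I*pi/7) + 2*exp(2*I*pi/7)|^2 + 1*|1 + 2*exp(-4*I*pi/7) + 2*exp(-6*I*pi/7) + exp(-2*I*pi/7) + exp(6*I*pi/7) + exp(2*I*pi/7) + exp(4*I*pi/7)|^2]
  = (1/7)[(81) + (13 + 11*exp(-4*I*pi/7) + 12*exp(-2*I*pi/7) + 11*exp(-6*I*pi/7) + 11*exp(6*I*pi/7) + 12*exp(2*I*pi/7) + 11*exp(4*I*pi/7)) + (13 + 12*exp(-4*I*pi/7) + 11*exp(-2*I*pi/7) + 11*exp(-6*I*pi/7) + 11*exp(6*I*pi/7) + 11*exp(2*I*pi/7) + 12*exp(4*I*pi/7)) + (13 + 11*exp(-4*I*pi/7) + 11*exp(-2*I*pi/7) + 12*exp(-6*I*pi/7) + 12*exp(6*I*pi/7) + 11*exp(2*I*pi/7) + 11*exp(4*I*pi/7)) + (13 + 11*exp(-4*I*pi/7) + 11*exp(-2*I*pi/7) + 12*exp(-6*I*pi/7) + 12*exp(6*I*pi/7) + 11*exp(2*I*pi/7) + 11*exp(4*I*pi/7)) + (13 + 12*exp(-4*I*pi/7) + 11*exp(-2*I*pi/7) + 11*exp(-6*I*pi/7) + 11*exp(6*I*pi/7) + 11*exp(2*I*pi/7) + 12*exp(4*I*pi/7)) + (13 + 11*exp(-4*I*pi/7) + 12*exp(-2*I*pi/7) + 11*exp(-6*I*pi/7) + 11*exp(6*I*pi/7) + 12*exp(2*I*pi/7) + 11*exp(4*I*pi/7))] = 91/7 = 13.
(Exp terms are combined using exp(i*s)*conj(exp(i*t)) = exp(i*(s-t)), and sums of them are collapsed using the identity that for every m > 1 the m distinct m-th roots of unity sum to 0, e.g. 1 + exp(2*I*pi/3) + exp(-2*I*pi/3) = 0.)
A character is irreducible iff <chi, chi> = 1, so this representation is reducible.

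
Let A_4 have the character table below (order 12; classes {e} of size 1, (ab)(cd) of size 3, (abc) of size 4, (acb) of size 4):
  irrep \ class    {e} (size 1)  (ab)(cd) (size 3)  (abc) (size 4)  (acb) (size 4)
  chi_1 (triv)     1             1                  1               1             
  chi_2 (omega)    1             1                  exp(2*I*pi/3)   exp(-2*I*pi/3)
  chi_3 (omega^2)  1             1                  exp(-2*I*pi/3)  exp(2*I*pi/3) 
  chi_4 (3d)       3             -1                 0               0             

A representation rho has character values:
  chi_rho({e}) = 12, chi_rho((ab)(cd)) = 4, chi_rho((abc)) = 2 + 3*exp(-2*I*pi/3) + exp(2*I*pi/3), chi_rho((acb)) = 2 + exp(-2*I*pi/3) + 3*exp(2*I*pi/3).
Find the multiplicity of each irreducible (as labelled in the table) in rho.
Multiplicities: chi_1: 2, chi_2: 1, chi_3: 3, chi_4: 2.

Solution. Use <chi_rho, chi> = (1/|G|) sum_C |C| * chi_rho(C) * conj(chi(C)) with |G| = 12 for each irreducible chi in the table:
  <chi_rho, chi_1> = (1/12)[1*(12)*conj(1) + 3*(4)*conj(1) + 4*(2 + 3*exp(-2*I*pi/3) + exp(2*I*pi/3))*conj(1) + 4*(2 + exp(-2*I*pi/3) + 3*exp(2*I*pi/3))*conj(1)]
      = (1/12)[(12) + (12) + (8 + 12*exp(-2*I*pi/3) + 4*exp(2*I*pi/3)) + (8 + 4*exp(-2*I*pi/3) + 12*exp(2*I*pi/3))] = 24/12 = 2
  <chi_rho, chi_2> = (1/12)[1*(12)*conj(1) + 3*(4)*conj(1) + 4*(2 + 3*exp(-2*I*pi/3) + exp(2*I*pi/3))*conj(exp(2*I*pi/3)) + 4*(2 + exp(-2*I*pi/3) + 3*exp(2*I*pi/3))*conj(exp(-2*I*pi/3))]
      = (1/12)[(12) + (12) + (4 + 8*exp(-2*I*pi/3) + 12*exp(2*I*pi/3)) + (4 + 12*exp(-2*I*pi/3) + 8*exp(2*I*pi/3))] = 12/12 = 1
  <chi_rho, chi_3> = (1/12)[1*(12)*conj(1) + 3*(4)*conj(1) + 4*(2 + 3*exp(-2*I*pi/3) + exp(2*I*pi/3))*conj(exp(-2*I*pi/3)) + 4*(2 + exp(-2*I*pi/3) + 3*exp(2*I*pi/3))*conj(exp(2*I*pi/3))]
      = (1/12)[(12) + (12) + (12 + 4*exp(-2*I*pi/3) + 8*exp(2*I*pi/3)) + (12 + 8*exp(-2*I*pi/3) + 4*exp(2*I*pi/3))] = 36/12 = 3
  <chi_rho, chi_4> = (1/12)[1*(12)*conj(3) + 3*(4)*conj(-1) + 4*(2 + 3*exp(-2*I*pi/3) + exp(2*I*pi/3))*conj(0) + 4*(2 + exp(-2*I*pi/3) + 3*exp(2*I*pi/3))*conj(0)]
      = (1/12)[(36) + (-12) + (0) + (0)] = 24/12 = 2
(Exp terms are combined using exp(i*s)*conj(exp(i*t)) = exp(i*(s-t)), and sums of them are collapsed using the identity that for every m > 1 the m distinct m-th roots of unity sum to 0, e.g. 1 + exp(2*I*pi/3) + exp(-2*I*pi/3) = 0.)
Dimension check: dim(rho) = sum (mult * dim) = 2*1 + 1*1 + 3*1 + 2*3 = 12 = chi_rho(e) = 12.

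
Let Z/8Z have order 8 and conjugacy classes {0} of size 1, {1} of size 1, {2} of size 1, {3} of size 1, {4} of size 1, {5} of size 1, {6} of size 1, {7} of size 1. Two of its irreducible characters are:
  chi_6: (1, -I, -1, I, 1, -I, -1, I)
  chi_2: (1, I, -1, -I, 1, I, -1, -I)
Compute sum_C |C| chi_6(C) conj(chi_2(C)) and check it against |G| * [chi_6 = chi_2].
Sum = 0; so <chi_6, chi_2> = 0 (distinct irreducibles are orthogonal).

Compute term by term over conjugacy classes (|C| * chi_6(C) * conj(chi_2(C))):
  1*(1)*conj(1) + 1*(-I)*conj(I) + 1*(-1)*conj(-1) + 1*(I)*conj(-I) + 1*(1)*conj(1) + 1*(-I)*conj(I) + 1*(-1)*conj(-1) + 1*(I)*conj(-I)
  = (1) + (-1) + (1) + (-1) + (1) + (-1) + (1) + (-1)
  = 0.
(Exp terms are combined using exp(i*s)*conj(exp(i*t)) = exp(i*(s-t)), and sums of them are collapsed using the identity that for every m > 1 the m distinct m-th roots of unity sum to 0, e.g. 1 + exp(2*I*pi/3) + exp(-2*I*pi/3) = 0.)
Dividing by |G| = 8 gives 0/8 = 0, matching the row-orthogonality relation <chi_6, chi_2> = [chi_6 = chi_2].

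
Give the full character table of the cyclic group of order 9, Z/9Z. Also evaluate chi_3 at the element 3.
Character table of Z/9Z (irreps indexed chi_0,...,chi_8 with chi_k(m) = zeta_9^(k*m), zeta_9 = exp(2*pi*i/9)):
  irrep \ class  {0} (size 1)  {1} (size 1)    {2} (size 1)    {3} (size 1)    {4} (size 1)    {5} (size 1)    {6} (size 1)    {7} (size 1)    {8} (size 1)  
  chi_0          1             1               1               1               1               1               1               1               1             
  chi_1          1             exp(2*I*pi/9)   exp(4*I*pi/9)   exp(2*I*pi/3)   exp(8*I*pi/9)   exp(-8*I*pi/9)  exp(-2*I*pi/3)  exp(-4*I*pi/9)  exp(-2*I*pi/9)
  chi_2          1             exp(4*I*pi/9)   exp(8*I*pi/9)   exp(-2*I*pi/3)  exp(-2*I*pi/9)  exp(2*I*pi/9)   exp(2*I*pi/3)   exp(-8*I*pi/9)  exp(-4*I*pi/9)
  chi_3          1             exp(2*I*pi/3)   exp(-2*I*pi/3)  1               exp(2*I*pi/3)   exp(-2*I*pi/3)  1               exp(2*I*pi/3)   exp(-2*I*pi/3)
  chi_4          1             exp(8*I*pi/9)   exp(-2*I*pi/9)  exp(2*I*pi/3)   exp(-4*I*pi/9)  exp(4*I*pi/9)   exp(-2*I*pi/3)  exp(2*I*pi/9)   exp(-8*I*pi/9)
  chi_5          1             exp(-8*I*pi/9)  exp(2*I*pi/9)   exp(-2*I*pi/3)  exp(4*I*pi/9)   exp(-4*I*pi/9)  exp(2*I*pi/3)   exp(-2*I*pi/9)  exp(8*I*pi/9) 
  chi_6          1             exp(-2*I*pi/3)  exp(2*I*pi/3)   1               exp(-2*I*pi/3)  exp(2*I*pi/3)   1               exp(-2*I*pi/3)  exp(2*I*pi/3) 
  chi_7          1             exp(-4*I*pi/9)  exp(-8*I*pi/9)  exp(2*I*pi/3)   exp(2*I*pi/9)   exp(-2*I*pi/9)  exp(-2*I*pi/3)  exp(8*I*pi/9)   exp(4*I*pi/9) 
  chi_8          1             exp(-2*I*pi/9)  exp(-4*I*pi/9)  exp(-2*I*pi/3)  exp(-8*I*pi/9)  exp(8*I*pi/9)   exp(2*I*pi/3)   exp(4*I*pi/9)   exp(2*I*pi/9) 

Spot check: chi_3(3) = zeta_9^(3*3) = zeta_9^9 = 1.

Solution. Z/9Z is abelian, so all 9 irreducible complex representations are 1-dimensional. They are given by chi_k(m) = zeta_9^(k*m) for k = 0,...,8. Row orthogonality: sum_m chi_k(m) conj(chi_l(m)) = 9 * [k = l].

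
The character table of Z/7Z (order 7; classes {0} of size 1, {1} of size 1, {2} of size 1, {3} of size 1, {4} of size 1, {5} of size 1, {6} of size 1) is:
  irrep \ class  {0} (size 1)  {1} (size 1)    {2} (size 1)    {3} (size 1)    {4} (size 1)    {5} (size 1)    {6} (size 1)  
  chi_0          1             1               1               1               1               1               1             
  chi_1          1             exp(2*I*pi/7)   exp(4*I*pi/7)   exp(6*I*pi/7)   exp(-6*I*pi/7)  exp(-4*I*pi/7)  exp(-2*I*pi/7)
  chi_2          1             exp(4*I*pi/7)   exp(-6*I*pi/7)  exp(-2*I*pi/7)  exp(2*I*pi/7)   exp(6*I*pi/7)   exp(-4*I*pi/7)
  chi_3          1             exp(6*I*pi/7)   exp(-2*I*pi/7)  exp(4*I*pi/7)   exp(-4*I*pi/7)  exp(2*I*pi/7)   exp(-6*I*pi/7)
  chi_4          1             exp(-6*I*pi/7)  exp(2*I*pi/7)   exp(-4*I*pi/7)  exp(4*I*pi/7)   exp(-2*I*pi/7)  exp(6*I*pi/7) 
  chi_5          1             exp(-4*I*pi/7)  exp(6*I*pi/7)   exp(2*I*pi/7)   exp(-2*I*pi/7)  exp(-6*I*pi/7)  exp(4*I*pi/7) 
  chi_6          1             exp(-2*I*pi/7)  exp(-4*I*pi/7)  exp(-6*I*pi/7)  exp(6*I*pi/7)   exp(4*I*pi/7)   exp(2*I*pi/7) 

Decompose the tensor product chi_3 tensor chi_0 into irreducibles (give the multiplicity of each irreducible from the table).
chi_3 tensor chi_0 = chi_3 (all other irreducibles have multiplicity 0).

Details: The character of a tensor product is the pointwise product (chi_3 * chi_0)(C) = chi_3(C) * chi_0(C):
  {0}: (1)*(1), {1}: (exp(6*I*pi/7))*(1), {2}: (exp(-2*I*pi/7))*(1), {3}: (exp(4*I*pi/7))*(1), {4}: (exp(-4*I*pi/7))*(1), {5}: (exp(2*I*pi/7))*(1), {6}: (exp(-6*I*pi/7))*(1)
so (chi_3 * chi_0) takes values
  {0} -> 1, {1} -> exp(6*I*pi/7), {2} -> exp(-2*I*pi/7), {3} -> exp(4*I*pi/7), {4} -> exp(-4*I*pi/7), {5} -> exp(2*I*pi/7), {6} -> exp(-6*I*pi/7).
Now take the inner product of this character with each irreducible chi from the table, <chi_3*chi_0, chi> = (1/7) sum_C |C| (chi_3*chi_0)(C) conj(chi(C)):
  <chi_3*chi_0, chi_0> = (1/7)[1*(1)*conj(1) + 1*(exp(6*I*pi/7))*conj(1) + 1*(exp(-2*I*pi/7))*conj(1) + 1*(exp(4*I*pi/7))*conj(1) + 1*(exp(-4*I*pi/7))*conj(1) + 1*(exp(2*I*pi/7))*conj(1) + 1*(exp(-6*I*pi/7))*conj(1)]
      = (1/7)[(1) + (exp(6*I*pi/7)) + (exp(-2*I*pi/7)) + (exp(4*I*pi/7)) + (exp(-4*I*pi/7)) + (exp(2*I*pi/7)) + (exp(-6*I*pi/7))] = 0/7 = 0
  <chi_3*chi_0, chi_1> = (1/7)[1*(1)*conj(1) + 1*(exp(6*I*pi/7))*conj(exp(2*I*pi/7)) + 1*(exp(-2*I*pi/7))*conj(exp(4*I*pi/7)) + 1*(exp(4*I*pi/7))*conj(exp(6*I*pi/7)) + 1*(exp(-4*I*pi/7))*conj(exp(-6*I*pi/7)) + 1*(exp(2*I*pi/7))*conj(exp(-4*I*pi/7)) + 1*(exp(-6*I*pi/7))*conj(exp(-2*I*pi/7))]
      = (1/7)[(1) + (exp(4*I*pi/7)) + (exp(-6*I*pi/7)) + (exp(-2*I*pi/7)) + (exp(2*I*pi/7)) + (exp(6*I*pi/7)) + (exp(-4*I*pi/7))] = 0/7 = 0
  <chi_3*chi_0, chi_2> = (1/7)[1*(1)*conj(1) + 1*(exp(6*I*pi/7))*conj(exp(4*I*pi/7)) + 1*(exp(-2*I*pi/7))*conj(exp(-6*I*pi/7)) + 1*(exp(4*I*pi/7))*conj(exp(-2*I*pi/7)) + 1*(exp(-4*I*pi/7))*conj(exp(2*I*pi/7)) + 1*(exp(2*I*pi/7))*conj(exp(6*I*pi/7)) + 1*(exp(-6*I*pi/7))*conj(exp(-4*I*pi/7))]
      = (1/7)[(1) + (exp(2*I*pi/7)) + (exp(4*I*pi/7)) + (exp(6*I*pi/7)) + (exp(-6*I*pi/7)) + (exp(-4*I*pi/7)) + (exp(-2*I*pi/7))] = 0/7 = 0
  <chi_3*chi_0, chi_3> = (1/7)[1*(1)*conj(1) + 1*(exp(6*I*pi/7))*conj(exp(6*I*pi/7)) + 1*(exp(-2*I*pi/7))*conj(exp(-2*I*pi/7)) + 1*(exp(4*I*pi/7))*conj(exp(4*I*pi/7)) + 1*(exp(-4*I*pi/7))*conj(exp(-4*I*pi/7)) + 1*(exp(2*I*pi/7))*conj(exp(2*I*pi/7)) + 1*(exp(-6*I*pi/7))*conj(exp(-6*I*pi/7))]
      = (1/7)[(1) + (1) + (1) + (1) + (1) + (1) + (1)] = 7/7 = 1
  <chi_3*chi_0, chi_4> = (1/7)[1*(1)*conj(1) + 1*(exp(6*I*pi/7))*conj(exp(-6*I*pi/7)) + 1*(exp(-2*I*pi/7))*conj(exp(2*I*pi/7)) + 1*(exp(4*I*pi/7))*conj(exp(-4*I*pi/7)) + 1*(exp(-4*I*pi/7))*conj(exp(4*I*pi/7)) + 1*(exp(2*I*pi/7))*conj(exp(-2*I*pi/7)) + 1*(exp(-6*I*pi/7))*conj(exp(6*I*pi/7))]
      = (1/7)[(1) + (exp(-2*I*pi/7)) + (exp(-4*I*pi/7)) + (exp(-6*I*pi/7)) + (exp(6*I*pi/7)) + (exp(4*I*pi/7)) + (exp(2*I*pi/7))] = 0/7 = 0
  <chi_3*chi_0, chi_5> = (1/7)[1*(1)*conj(1) + 1*(exp(6*I*pi/7))*conj(exp(-4*I*pi/7)) + 1*(exp(-2*I*pi/7))*conj(exp(6*I*pi/7)) + 1*(exp(4*I*pi/7))*conj(exp(2*I*pi/7)) + 1*(exp(-4*I*pi/7))*conj(exp(-2*I*pi/7)) + 1*(exp(2*I*pi/7))*conj(exp(-6*I*pi/7)) + 1*(exp(-6*I*pi/7))*conj(exp(4*I*pi/7))]
      = (1/7)[(1) + (exp(-4*I*pi/7)) + (exp(6*I*pi/7)) + (exp(2*I*pi/7)) + (exp(-2*I*pi/7)) + (exp(-6*I*pi/7)) + (exp(4*I*pi/7))] = 0/7 = 0
  <chi_3*chi_0, chi_6> = (1/7)[1*(1)*conj(1) + 1*(exp(6*I*pi/7))*conj(exp(-2*I*pi/7)) + 1*(exp(-2*I*pi/7))*conj(exp(-4*I*pi/7)) + 1*(exp(4*I*pi/7))*conj(exp(-6*I*pi/7)) + 1*(exp(-4*I*pi/7))*conj(exp(6*I*pi/7)) + 1*(exp(2*I*pi/7))*conj(exp(4*I*pi/7)) + 1*(exp(-6*I*pi/7))*conj(exp(2*I*pi/7))]
      = (1/7)[(1) + (exp(-6*I*pi/7)) + (exp(2*I*pi/7)) + (exp(-4*I*pi/7)) + (exp(4*I*pi/7)) + (exp(-2*I*pi/7)) + (exp(6*I*pi/7))] = 0/7 = 0
(Exp terms are combined using exp(i*s)*conj(exp(i*t)) = exp(i*(s-t)), and sums of them are collapsed using the identity that for every m > 1 the m distinct m-th roots of unity sum to 0, e.g. 1 + exp(2*I*pi/3) + exp(-2*I*pi/3) = 0.)
Hence the multiplicities are chi_3: 1. Dimension check: dim(chi_3)*dim(chi_0) = 1*1 = 1 and sum (mult * dim) = 1*1 = 1.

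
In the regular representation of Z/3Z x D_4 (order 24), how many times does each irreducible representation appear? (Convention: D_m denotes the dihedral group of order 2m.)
Each irreducible V_i of dimension d_i appears with multiplicity d_i, i.e. rho_reg = (direct sum over all irreducibles V_i) d_i V_i. The irreducible dimensions for Z/3Z x D_4 are 1, 1, 1, 1, 1, 1, 1, 1, 1, 1, 1, 1, 2, 2, 2: 12 irreducibles of dimension 1, each with multiplicity 1; 3 irreducibles of dimension 2, each with multiplicity 2. Total dimension 12*1*1 + 3*2*2 = 24 = |G|.

Explanation: General theorem: in the regular representation of a finite group G, each irreducible appears with multiplicity equal to its dimension. Check: dim(rho_reg) = sum d_i^2 = 1 + 1 + 1 + 1 + 1 + 1 + 1 + 1 + 1 + 1 + 1 + 1 + 4 + 4 + 4 = 24 = |G|.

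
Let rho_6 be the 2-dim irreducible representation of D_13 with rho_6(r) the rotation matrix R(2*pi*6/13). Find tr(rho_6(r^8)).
chi_{rho_6}(r^8) = 2*cos(2*pi*6*8/13) = -2*cos(5*pi/13)

Reasoning: rho_6(r^8) is rotation by angle 2*pi*6*8/13, whose trace is 2*cos(2*pi*6*8/13) = -2*cos(5*pi/13).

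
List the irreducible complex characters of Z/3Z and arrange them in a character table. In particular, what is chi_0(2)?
Character table of Z/3Z (irreps indexed chi_0,...,chi_2 with chi_k(m) = zeta_3^(k*m), zeta_3 = exp(2*pi*i/3)):
  irrep \ class  {0} (size 1)  {1} (size 1)    {2} (size 1)  
  chi_0          1             1               1             
  chi_1          1             exp(2*I*pi/3)   exp(-2*I*pi/3)
  chi_2          1             exp(-2*I*pi/3)  exp(2*I*pi/3) 

Spot check: chi_0(2) = zeta_3^(0*2) = zeta_3^0 = 1.

Solution. Z/3Z is abelian, so all 3 irreducible complex representations are 1-dimensional. They are given by chi_k(m) = zeta_3^(k*m) for k = 0,...,2. Row orthogonality: sum_m chi_k(m) conj(chi_l(m)) = 3 * [k = l].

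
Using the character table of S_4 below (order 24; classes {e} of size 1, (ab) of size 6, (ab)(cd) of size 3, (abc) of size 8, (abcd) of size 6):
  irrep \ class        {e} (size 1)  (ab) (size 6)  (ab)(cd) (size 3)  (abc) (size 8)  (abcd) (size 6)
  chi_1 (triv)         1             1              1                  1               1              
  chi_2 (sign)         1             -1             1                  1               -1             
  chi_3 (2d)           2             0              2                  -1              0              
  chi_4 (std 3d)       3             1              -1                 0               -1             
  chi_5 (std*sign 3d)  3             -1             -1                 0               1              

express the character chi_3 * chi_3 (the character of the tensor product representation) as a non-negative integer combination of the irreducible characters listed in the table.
chi_3 tensor chi_3 = chi_1 + chi_2 + chi_3 (all other irreducibles have multiplicity 0).

The character of a tensor product is the pointwise product (chi_3 * chi_3)(C) = chi_3(C) * chi_3(C):
  {e}: (2)*(2), (ab): (0)*(0), (ab)(cd): (2)*(2), (abc): (-1)*(-1), (abcd): (0)*(0)
so (chi_3 * chi_3) takes values
  {e} -> 4, (ab) -> 0, (ab)(cd) -> 4, (abc) -> 1, (abcd) -> 0.
Now take the inner product of this character with each irreducible chi from the table, <chi_3*chi_3, chi> = (1/24) sum_C |C| (chi_3*chi_3)(C) conj(chi(C)):
  <chi_3*chi_3, chi_1> = (1/24)[1*(4)*conj(1) + 6*(0)*conj(1) + 3*(4)*conj(1) + 8*(1)*conj(1) + 6*(0)*conj(1)]
      = (1/24)[(4) + (0) + (12) + (8) + (0)] = 24/24 = 1
  <chi_3*chi_3, chi_2> = (1/24)[1*(4)*conj(1) + 6*(0)*conj(-1) + 3*(4)*conj(1) + 8*(1)*conj(1) + 6*(0)*conj(-1)]
      = (1/24)[(4) + (0) + (12) + (8) + (0)] = 24/24 = 1
  <chi_3*chi_3, chi_3> = (1/24)[1*(4)*conj(2) + 6*(0)*conj(0) + 3*(4)*conj(2) + 8*(1)*conj(-1) + 6*(0)*conj(0)]
      = (1/24)[(8) + (0) + (24) + (-8) + (0)] = 24/24 = 1
  <chi_3*chi_3, chi_4> = (1/24)[1*(4)*conj(3) + 6*(0)*conj(1) + 3*(4)*conj(-1) + 8*(1)*conj(0) + 6*(0)*conj(-1)]
      = (1/24)[(12) + (0) + (-12) + (0) + (0)] = 0/24 = 0
  <chi_3*chi_3, chi_5> = (1/24)[1*(4)*conj(3) + 6*(0)*conj(-1) + 3*(4)*conj(-1) + 8*(1)*conj(0) + 6*(0)*conj(1)]
      = (1/24)[(12) + (0) + (-12) + (0) + (0)] = 0/24 = 0
Hence the multiplicities are chi_1: 1, chi_2: 1, chi_3: 1. Dimension check: dim(chi_3)*dim(chi_3) = 2*2 = 4 and sum (mult * dim) = 1*1 + 1*1 + 1*2 = 4.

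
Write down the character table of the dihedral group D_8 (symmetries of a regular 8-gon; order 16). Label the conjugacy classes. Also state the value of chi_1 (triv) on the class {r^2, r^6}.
Conjugacy classes: {e} of size 1, {r^4} of size 1, {r^1, r^7} of size 2, {r^2, r^6} of size 2, {r^3, r^5} of size 2, {s, sr^2, ...} of size 4, {sr, sr^3, ...} of size 4.
Character table:
  irrep \ class              {e} (size 1)  {r^4} (size 1)  {r^1, r^7} (size 2)  {r^2, r^6} (size 2)  {r^3, r^5} (size 2)  {s, sr^2, ...} (size 4)  {sr, sr^3, ...} (size 4)
  chi_1 (triv)               1             1               1                    1                    1                    1                        1                       
  chi_2 (sign: r->1, s->-1)  1             1               1                    1                    1                    -1                       -1                      
  chi_3 (r->-1, s->1)        1             1               -1                   1                    -1                   1                        -1                      
  chi_4 (r->-1, s->-1)       1             1               -1                   1                    -1                   -1                       1                       
  chi_5 (2d, j=1)            2             -2              sqrt(2)              0                    -sqrt(2)             0                        0                       
  chi_6 (2d, j=2)            2             2               0                    -2                   0                    0                        0                       
  chi_7 (2d, j=3)            2             -2              -sqrt(2)             0                    sqrt(2)              0                        0                       

Spot check: chi_1 (triv) on {r^2, r^6} = 1.

Why: D_8 has order 2*8 = 16 with 7 conjugacy classes, hence 7 irreducibles. Sum of squared dims 1 + 1 + 1 + 1 + 4 + 4 + 4 = 16 = |G|. Linear characters come from the abelianisation; the 2-dimensional irreps have character r^k -> 2*cos(2*pi*j*k/8), reflections -> 0.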